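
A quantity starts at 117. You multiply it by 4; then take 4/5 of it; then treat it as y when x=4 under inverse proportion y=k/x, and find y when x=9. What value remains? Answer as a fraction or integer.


Start with 117.
Step 1: Multiply by 4: 117 * 4 = 468
Step 2: Take 4/5: 468 * 4/5 = 1872/5
Step 3: Inverse prop: k = (1872/5)*4; new y = k/9 = 1872/5*4/9 = 832/5
Final result = 832/5

832/5


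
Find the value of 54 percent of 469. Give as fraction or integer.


Compute 54% of 469
Convert percentage: 54% = 54/100
Multiply: 469 * 54/100
= 25326/100
= 12663/50

12663/50


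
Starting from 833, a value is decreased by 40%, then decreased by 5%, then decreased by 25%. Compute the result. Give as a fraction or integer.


Start: 833
Step 1: decrease by 40% => multiply by 60/100
  833 * 60/100 = 2499/5
Step 2: decrease by 5% => multiply by 95/100
  2499/5 * 95/100 = 47481/100
Step 3: decrease by 25% => multiply by 75/100
  47481/100 * 75/100 = 142443/400
Final value = 142443/400

142443/400


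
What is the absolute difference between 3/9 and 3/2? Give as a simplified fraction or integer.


Simplify: 3/9 = 1/3 and 3/2 = 3/2
Find common denominator: LCD = 6
Convert: 2/6 and 9/6
Difference = |2 - 9|/6 = 7/6
Simplified = 7/6

7/6


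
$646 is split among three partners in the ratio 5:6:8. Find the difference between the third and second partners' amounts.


Total parts = 5 + 6 + 8 = 19
Value per part = 646 / 19 = 34
Shares: 5*34=170, 6*34=204, 8*34=272
Third share = 272, second share = 204
Difference = |272 - 204| = 68

68


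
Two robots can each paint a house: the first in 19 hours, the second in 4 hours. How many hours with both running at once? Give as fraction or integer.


Rate of A = 1/19 job per hour
Rate of B = 1/4 job per hour
Combined rate = 1/19 + 1/4
Find common denominator: (4 + 19)/(19*4) = 23/76
Combined rate = 23/76 job per hour
Time together = 1 / (23/76) = 76/23 hours

76/23


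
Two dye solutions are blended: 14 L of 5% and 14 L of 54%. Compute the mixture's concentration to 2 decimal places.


Solute in mixture 1 = 5% of 14 L = 14*5/100 = 7/10 L
Solute in mixture 2 = 54% of 14 L = 14*54/100 = 189/25 L
Total solute = 7/10 + 189/25 = 413/50 L
Total volume = 14 + 14 = 28 L
Final concentration = 413/50/28 * 100 = 29.50%

29.50


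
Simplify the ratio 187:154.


Find GCD(187, 154)
GCD = 11
Divide both by 11: 187/11 = 17, 154/11 = 14
Simplified ratio = 17:14

17:14


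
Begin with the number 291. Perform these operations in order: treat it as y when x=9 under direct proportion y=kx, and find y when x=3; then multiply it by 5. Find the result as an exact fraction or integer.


Start with 291.
Step 1: Direct prop: k = (291)/9; new y = k*3 = 291*3/9 = 97
Step 2: Multiply by 5: 97 * 5 = 485
Final result = 485

485


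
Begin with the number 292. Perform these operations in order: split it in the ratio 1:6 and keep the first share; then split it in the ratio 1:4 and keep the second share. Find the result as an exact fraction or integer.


Start with 292.
Step 1: Split 1:6, first share = 292 * 1/7 = 292/7
Step 2: Split 1:4, second share = 292/7 * 4/5 = 1168/35
Final result = 1168/35

1168/35


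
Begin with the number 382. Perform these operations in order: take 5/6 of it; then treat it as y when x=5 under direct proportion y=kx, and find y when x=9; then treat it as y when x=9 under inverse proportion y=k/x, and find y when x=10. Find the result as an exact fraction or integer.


Start with 382.
Step 1: Take 5/6: 382 * 5/6 = 955/3
Step 2: Direct prop: k = (955/3)/5; new y = k*9 = 955/3*9/5 = 573
Step 3: Inverse prop: k = (573)*9; new y = k/10 = 573*9/10 = 5157/10
Final result = 5157/10

5157/10


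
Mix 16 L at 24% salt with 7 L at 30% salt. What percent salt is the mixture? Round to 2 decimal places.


Solute in mixture 1 = 24% of 16 L = 16*24/100 = 96/25 L
Solute in mixture 2 = 30% of 7 L = 7*30/100 = 21/10 L
Total solute = 96/25 + 21/10 = 297/50 L
Total volume = 16 + 7 = 23 L
Final concentration = 297/50/23 * 100 = 25.83%

25.83


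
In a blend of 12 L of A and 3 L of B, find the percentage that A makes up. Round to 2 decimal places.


Volume of A = 12 L
Volume of B = 3 L
Total volume = 12 + 3 = 15 L
Percentage of A = (12/15) * 100
= 80.00%

80.00


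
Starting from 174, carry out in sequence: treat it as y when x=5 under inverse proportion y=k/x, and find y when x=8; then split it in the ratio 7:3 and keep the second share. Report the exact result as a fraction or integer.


Start with 174.
Step 1: Inverse prop: k = (174)*5; new y = k/8 = 174*5/8 = 435/4
Step 2: Split 7:3, second share = 435/4 * 3/10 = 261/8
Final result = 261/8

261/8


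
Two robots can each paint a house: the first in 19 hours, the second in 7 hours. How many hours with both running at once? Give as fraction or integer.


Rate of A = 1/19 job per hour
Rate of B = 1/7 job per hour
Combined rate = 1/19 + 1/7
Find common denominator: (7 + 19)/(19*7) = 26/133
Combined rate = 26/133 job per hour
Time together = 1 / (26/133) = 133/26 hours

133/26


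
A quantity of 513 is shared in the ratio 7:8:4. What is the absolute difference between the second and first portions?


Total parts = 7 + 8 + 4 = 19
Value per part = 513 / 19 = 27
Shares: 7*27=189, 8*27=216, 4*27=108
Second share = 216, first share = 189
Difference = |216 - 189| = 27

27


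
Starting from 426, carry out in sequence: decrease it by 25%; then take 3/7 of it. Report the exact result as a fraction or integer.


Start with 426.
Step 1: Decrease by 25%: 426 * 75/100 = 639/2
Step 2: Take 3/7: 639/2 * 3/7 = 1917/14
Final result = 1917/14

1917/14


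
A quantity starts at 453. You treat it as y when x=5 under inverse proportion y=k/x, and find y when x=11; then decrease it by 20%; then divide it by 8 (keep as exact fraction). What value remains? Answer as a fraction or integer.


Start with 453.
Step 1: Inverse prop: k = (453)*5; new y = k/11 = 453*5/11 = 2265/11
Step 2: Decrease by 20%: 2265/11 * 80/100 = 1812/11
Step 3: Divide by 8: 1812/11 / 8 = 453/22
Final result = 453/22

453/22


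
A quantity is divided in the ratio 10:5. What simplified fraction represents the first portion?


Total parts = 10 + 5 = 15
First part fraction = 10/15
Simplify: 10/15 = 2/3

2/3


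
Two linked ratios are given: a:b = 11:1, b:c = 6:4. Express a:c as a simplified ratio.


Given a:b = 11:1 and b:c = 6:4
Make b consistent. Multiply first ratio by 6: a:b = 66:6
Multiply second ratio by 1: b:c = 6:4
Now b = 6 in both, so a:b:c = 66:6:4
Therefore a:c = 66:4
Simplify by GCD: a:c = 33:2

33:2


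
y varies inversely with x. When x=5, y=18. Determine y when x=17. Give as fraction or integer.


Inverse proportion: y = k/x
Find k: k = 5 * 18 = 90
Compute y at x=17: y = 90/17
y = 90/17

90/17


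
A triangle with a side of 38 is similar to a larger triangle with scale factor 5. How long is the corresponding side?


Similar triangles have proportional sides
Scale factor = 5
Smaller side = 38
Corresponding larger side = 38 * 5
= 190

190


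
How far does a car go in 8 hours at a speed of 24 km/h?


Using distance = speed * time
Speed = 24 km/h
Time = 8 hours
Distance = 24 * 8
= 192 km

192


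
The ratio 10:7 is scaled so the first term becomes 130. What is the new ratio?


Original ratio: 10:7
First term target: 130
Scale factor = 130 / 10 = 13
Multiply second term: 7 * 13 = 91
Equivalent ratio = 130:91

130:91


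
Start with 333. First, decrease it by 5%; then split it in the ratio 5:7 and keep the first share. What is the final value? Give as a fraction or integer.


Start with 333.
Step 1: Decrease by 5%: 333 * 95/100 = 6327/20
Step 2: Split 5:7, first share = 6327/20 * 5/12 = 2109/16
Final result = 2109/16

2109/16


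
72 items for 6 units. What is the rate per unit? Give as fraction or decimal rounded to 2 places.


Total items = 72
Number of units = 6
Unit rate = 72 / 6
= 12 items per unit

12


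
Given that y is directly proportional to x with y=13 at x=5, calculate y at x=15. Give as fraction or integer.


Direct proportion: y = kx
Find k: k = 13/5 = 13/5
Compute y at x=15: y = 13/5 * 15
y = 39

39


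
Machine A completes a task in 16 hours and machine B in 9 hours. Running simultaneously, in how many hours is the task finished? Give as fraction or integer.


Rate of A = 1/16 job per hour
Rate of B = 1/9 job per hour
Combined rate = 1/16 + 1/9
Find common denominator: (9 + 16)/(16*9) = 25/144
Combined rate = 25/144 job per hour
Time together = 1 / (25/144) = 144/25 hours

144/25


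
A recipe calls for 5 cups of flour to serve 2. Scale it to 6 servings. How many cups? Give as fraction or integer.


Original: 5 cups for 2 servings
Target servings = 6
Scaling factor = 6/2
New amount = 5 * 6/2
= 30/2
= 15 cups

15


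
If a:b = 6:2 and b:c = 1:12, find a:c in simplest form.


Given a:b = 6:2 and b:c = 1:12
Make b consistent. Multiply first ratio by 1: a:b = 6:2
Multiply second ratio by 2: b:c = 2:24
Now b = 2 in both, so a:b:c = 6:2:24
Therefore a:c = 6:24
Simplify by GCD: a:c = 1:4

1:4


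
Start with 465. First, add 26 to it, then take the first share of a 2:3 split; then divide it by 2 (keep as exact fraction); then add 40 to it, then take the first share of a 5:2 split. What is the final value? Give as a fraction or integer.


Start with 465.
Step 1: Add 26: 465+26=491; split 2:3 first = 491*2/5 = 982/5
Step 2: Divide by 2: 982/5 / 2 = 491/5
Step 3: Add 40: 491/5+40=691/5; split 5:2 first = 691/5*5/7 = 691/7
Final result = 691/7

691/7


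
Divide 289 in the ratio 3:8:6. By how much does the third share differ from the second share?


Total parts = 3 + 8 + 6 = 17
Value per part = 289 / 17 = 17
Shares: 3*17=51, 8*17=136, 6*17=102
Third share = 102, second share = 136
Difference = |102 - 136| = 34

34


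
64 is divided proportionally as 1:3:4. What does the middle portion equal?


Ratio = 1:3:4
Total parts = 1 + 3 + 4 = 8
Value per part = 64 / 8 = 8
First share = 1 * 8 = 8
Middle share = 3 * 8 = 24
Third share = 4 * 8 = 32

24


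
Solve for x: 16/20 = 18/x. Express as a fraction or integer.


Setting up: 16/20 = 18/x
Cross multiply: 16 * x = 20 * 18
16x = 360
x = 360/16
x = 45/2

45/2


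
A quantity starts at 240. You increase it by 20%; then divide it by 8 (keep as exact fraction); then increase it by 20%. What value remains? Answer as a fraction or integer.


Start with 240.
Step 1: Increase by 20%: 240 * 120/100 = 288
Step 2: Divide by 8: 288 / 8 = 36
Step 3: Increase by 20%: 36 * 120/100 = 216/5
Final result = 216/5

216/5


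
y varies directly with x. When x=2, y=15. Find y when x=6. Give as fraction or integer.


Direct proportion: y = kx
Find k: k = 15/2 = 15/2
Compute y at x=6: y = 15/2 * 6
y = 45

45


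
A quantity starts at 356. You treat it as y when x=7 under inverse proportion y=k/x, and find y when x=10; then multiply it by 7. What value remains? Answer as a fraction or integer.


Start with 356.
Step 1: Inverse prop: k = (356)*7; new y = k/10 = 356*7/10 = 1246/5
Step 2: Multiply by 7: 1246/5 * 7 = 8722/5
Final result = 8722/5

8722/5


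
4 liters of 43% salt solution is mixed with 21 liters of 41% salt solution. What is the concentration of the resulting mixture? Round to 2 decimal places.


Solute in mixture 1 = 43% of 4 L = 4*43/100 = 43/25 L
Solute in mixture 2 = 41% of 21 L = 21*41/100 = 861/100 L
Total solute = 43/25 + 861/100 = 1033/100 L
Total volume = 4 + 21 = 25 L
Final concentration = 1033/100/25 * 100 = 41.32%

41.32


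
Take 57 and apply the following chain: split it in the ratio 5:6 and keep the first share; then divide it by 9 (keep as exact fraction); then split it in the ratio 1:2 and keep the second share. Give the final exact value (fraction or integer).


Start with 57.
Step 1: Split 5:6, first share = 57 * 5/11 = 285/11
Step 2: Divide by 9: 285/11 / 9 = 95/33
Step 3: Split 1:2, second share = 95/33 * 2/3 = 190/99
Final result = 190/99

190/99


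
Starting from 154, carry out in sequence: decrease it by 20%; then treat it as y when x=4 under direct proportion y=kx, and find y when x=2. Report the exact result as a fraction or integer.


Start with 154.
Step 1: Decrease by 20%: 154 * 80/100 = 616/5
Step 2: Direct prop: k = (616/5)/4; new y = k*2 = 616/5*2/4 = 308/5
Final result = 308/5

308/5


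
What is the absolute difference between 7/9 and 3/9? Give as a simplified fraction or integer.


Simplify: 7/9 = 7/9 and 3/9 = 1/3
Find common denominator: LCD = 9
Convert: 7/9 and 3/9
Difference = |7 - 3|/9 = 4/9
Simplified = 4/9

4/9


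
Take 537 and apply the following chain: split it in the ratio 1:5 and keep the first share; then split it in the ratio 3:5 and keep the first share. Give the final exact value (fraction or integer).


Start with 537.
Step 1: Split 1:5, first share = 537 * 1/6 = 179/2
Step 2: Split 3:5, first share = 179/2 * 3/8 = 537/16
Final result = 537/16

537/16


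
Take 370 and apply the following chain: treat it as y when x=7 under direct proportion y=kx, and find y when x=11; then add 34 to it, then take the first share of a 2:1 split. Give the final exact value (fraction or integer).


Start with 370.
Step 1: Direct prop: k = (370)/7; new y = k*11 = 370*11/7 = 4070/7
Step 2: Add 34: 4070/7+34=4308/7; split 2:1 first = 4308/7*2/3 = 2872/7
Final result = 2872/7

2872/7


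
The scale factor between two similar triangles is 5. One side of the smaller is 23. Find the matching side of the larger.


Similar triangles have proportional sides
Scale factor = 5
Smaller side = 23
Corresponding larger side = 23 * 5
= 115

115


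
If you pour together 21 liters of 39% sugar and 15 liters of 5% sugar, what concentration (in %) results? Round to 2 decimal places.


Solute in mixture 1 = 39% of 21 L = 21*39/100 = 819/100 L
Solute in mixture 2 = 5% of 15 L = 15*5/100 = 3/4 L
Total solute = 819/100 + 3/4 = 447/50 L
Total volume = 21 + 15 = 36 L
Final concentration = 447/50/36 * 100 = 24.83%

24.83


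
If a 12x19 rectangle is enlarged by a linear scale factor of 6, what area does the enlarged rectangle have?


Original dimensions: 12 x 19
Enlargement factor = 6
New width = 12 * 6 = 72
New height = 19 * 6 = 114
New area = 72 * 114 = 8208

8208


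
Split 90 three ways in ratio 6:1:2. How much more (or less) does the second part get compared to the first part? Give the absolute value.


Total parts = 6 + 1 + 2 = 9
Value per part = 90 / 9 = 10
Shares: 6*10=60, 1*10=10, 2*10=20
Second share = 10, first share = 60
Difference = |10 - 60| = 50

50


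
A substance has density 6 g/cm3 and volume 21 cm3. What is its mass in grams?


Using mass = density * volume
Density = 6 g/cm3
Volume = 21 cm3
Mass = 6 * 21
= 126 g

126


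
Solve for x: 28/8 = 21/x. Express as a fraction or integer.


Setting up: 28/8 = 21/x
Cross multiply: 28 * x = 8 * 21
28x = 168
x = 168/28
x = 6

6


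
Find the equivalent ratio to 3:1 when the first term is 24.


Original ratio: 3:1
First term target: 24
Scale factor = 24 / 3 = 8
Multiply second term: 1 * 8 = 8
Equivalent ratio = 24:8

24:8


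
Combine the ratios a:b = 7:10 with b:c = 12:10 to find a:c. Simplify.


Given a:b = 7:10 and b:c = 12:10
Make b consistent. Multiply first ratio by 12: a:b = 84:120
Multiply second ratio by 10: b:c = 120:100
Now b = 120 in both, so a:b:c = 84:120:100
Therefore a:c = 84:100
Simplify by GCD: a:c = 21:25

21:25


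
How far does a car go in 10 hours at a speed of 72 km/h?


Using distance = speed * time
Speed = 72 km/h
Time = 10 hours
Distance = 72 * 10
= 720 km

720


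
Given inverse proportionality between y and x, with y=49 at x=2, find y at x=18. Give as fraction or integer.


Inverse proportion: y = k/x
Find k: k = 2 * 49 = 98
Compute y at x=18: y = 98/18
y = 49/9

49/9


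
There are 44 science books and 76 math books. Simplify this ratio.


Find GCD(44, 76)
GCD = 4
Divide both by 4: 44/4 = 11, 76/4 = 19
Simplified ratio = 11:19

11:19


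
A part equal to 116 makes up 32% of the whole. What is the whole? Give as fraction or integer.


Given: 116 is 32% of the whole
Set up: 116 = 32/100 * whole
whole = 116 * 100 / 32
whole = 11600 / 32
whole = 725/2

725/2


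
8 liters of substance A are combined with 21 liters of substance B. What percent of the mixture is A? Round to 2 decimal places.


Volume of A = 8 L
Volume of B = 21 L
Total volume = 8 + 21 = 29 L
Percentage of A = (8/29) * 100
= 27.59%

27.59


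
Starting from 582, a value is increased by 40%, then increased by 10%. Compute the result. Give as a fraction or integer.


Start: 582
Step 1: increase by 40% => multiply by 140/100
  582 * 140/100 = 4074/5
Step 2: increase by 10% => multiply by 110/100
  4074/5 * 110/100 = 22407/25
Final value = 22407/25

22407/25


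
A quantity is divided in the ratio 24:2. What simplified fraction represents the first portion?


Total parts = 24 + 2 = 26
First part fraction = 24/26
Simplify: 24/26 = 12/13

12/13


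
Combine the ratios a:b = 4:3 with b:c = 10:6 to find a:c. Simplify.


Given a:b = 4:3 and b:c = 10:6
Make b consistent. Multiply first ratio by 10: a:b = 40:30
Multiply second ratio by 3: b:c = 30:18
Now b = 30 in both, so a:b:c = 40:30:18
Therefore a:c = 40:18
Simplify by GCD: a:c = 20:9

20:9


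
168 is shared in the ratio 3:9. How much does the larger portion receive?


Total parts = 3 + 9 = 12
Value per part = 168 / 12 = 14
First share = 3 * 14 = 42
Second share = 9 * 14 = 126
Larger share = 126

126


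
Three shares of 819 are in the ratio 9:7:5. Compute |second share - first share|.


Total parts = 9 + 7 + 5 = 21
Value per part = 819 / 21 = 39
Shares: 9*39=351, 7*39=273, 5*39=195
Second share = 273, first share = 351
Difference = |273 - 351| = 78

78


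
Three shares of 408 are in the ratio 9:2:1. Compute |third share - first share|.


Total parts = 9 + 2 + 1 = 12
Value per part = 408 / 12 = 34
Shares: 9*34=306, 2*34=68, 1*34=34
Third share = 34, first share = 306
Difference = |34 - 306| = 272

272


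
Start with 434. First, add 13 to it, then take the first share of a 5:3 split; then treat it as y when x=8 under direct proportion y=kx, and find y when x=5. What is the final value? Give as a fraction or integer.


Start with 434.
Step 1: Add 13: 434+13=447; split 5:3 first = 447*5/8 = 2235/8
Step 2: Direct prop: k = (2235/8)/8; new y = k*5 = 2235/8*5/8 = 11175/64
Final result = 11175/64

11175/64


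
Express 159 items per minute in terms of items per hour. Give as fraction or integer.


Converting from per minute to per hour
Rate = 159 items per minute
Multiply by 60: 159 * 60
= 9540 items per hour

9540


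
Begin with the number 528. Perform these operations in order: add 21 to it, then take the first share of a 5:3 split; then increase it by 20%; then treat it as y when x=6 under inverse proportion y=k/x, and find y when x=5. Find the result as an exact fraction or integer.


Start with 528.
Step 1: Add 21: 528+21=549; split 5:3 first = 549*5/8 = 2745/8
Step 2: Increase by 20%: 2745/8 * 120/100 = 1647/4
Step 3: Inverse prop: k = (1647/4)*6; new y = k/5 = 1647/4*6/5 = 4941/10
Final result = 4941/10

4941/10


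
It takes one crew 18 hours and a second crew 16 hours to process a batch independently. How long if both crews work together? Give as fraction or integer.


Rate of A = 1/18 job per hour
Rate of B = 1/16 job per hour
Combined rate = 1/18 + 1/16
Find common denominator: (16 + 18)/(18*16) = 34/288
Combined rate = 17/144 job per hour
Time together = 1 / (17/144) = 144/17 hours

144/17


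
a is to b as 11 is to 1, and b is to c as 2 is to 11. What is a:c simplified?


Given a:b = 11:1 and b:c = 2:11
Make b consistent. Multiply first ratio by 2: a:b = 22:2
Multiply second ratio by 1: b:c = 2:11
Now b = 2 in both, so a:b:c = 22:2:11
Therefore a:c = 22:11
Simplify by GCD: a:c = 2:1

2:1


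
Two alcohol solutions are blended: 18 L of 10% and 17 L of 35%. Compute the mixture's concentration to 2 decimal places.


Solute in mixture 1 = 10% of 18 L = 18*10/100 = 9/5 L
Solute in mixture 2 = 35% of 17 L = 17*35/100 = 119/20 L
Total solute = 9/5 + 119/20 = 31/4 L
Total volume = 18 + 17 = 35 L
Final concentration = 31/4/35 * 100 = 22.14%

22.14


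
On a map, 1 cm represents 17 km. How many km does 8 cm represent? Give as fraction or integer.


Map scale: 1 cm = 17 km
Measured distance on map = 8 cm
Set up proportion: 8 * 17 / 1
= 136 / 1
= 136 km

136


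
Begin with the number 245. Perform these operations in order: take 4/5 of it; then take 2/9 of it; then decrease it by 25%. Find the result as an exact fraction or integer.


Start with 245.
Step 1: Take 4/5: 245 * 4/5 = 196
Step 2: Take 2/9: 196 * 2/9 = 392/9
Step 3: Decrease by 25%: 392/9 * 75/100 = 98/3
Final result = 98/3

98/3


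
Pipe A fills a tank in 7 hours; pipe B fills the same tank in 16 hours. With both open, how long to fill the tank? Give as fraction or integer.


Rate of A = 1/7 job per hour
Rate of B = 1/16 job per hour
Combined rate = 1/7 + 1/16
Find common denominator: (16 + 7)/(7*16) = 23/112
Combined rate = 23/112 job per hour
Time together = 1 / (23/112) = 112/23 hours

112/23


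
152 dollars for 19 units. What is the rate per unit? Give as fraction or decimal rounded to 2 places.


Total dollars = 152
Number of units = 19
Unit rate = 152 / 19
= 8 dollars per unit

8


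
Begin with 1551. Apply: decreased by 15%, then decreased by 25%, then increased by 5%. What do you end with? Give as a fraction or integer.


Start: 1551
Step 1: decrease by 15% => multiply by 85/100
  1551 * 85/100 = 26367/20
Step 2: decrease by 25% => multiply by 75/100
  26367/20 * 75/100 = 79101/80
Step 3: increase by 5% => multiply by 105/100
  79101/80 * 105/100 = 1661121/1600
Final value = 1661121/1600

1661121/1600


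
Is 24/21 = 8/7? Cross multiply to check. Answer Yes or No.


Cross multiply to check 24/21 = 8/7
Left cross product: 24 * 7 = 168
Right cross product: 21 * 8 = 168
168 = 168
Equal, so proportions match => Yes

Yes


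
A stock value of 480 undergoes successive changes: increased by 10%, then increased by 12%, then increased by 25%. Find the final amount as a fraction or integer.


Start: 480
Step 1: increase by 10% => multiply by 110/100
  480 * 110/100 = 528
Step 2: increase by 12% => multiply by 112/100
  528 * 112/100 = 14784/25
Step 3: increase by 25% => multiply by 125/100
  14784/25 * 125/100 = 3696/5
Final value = 3696/5

3696/5


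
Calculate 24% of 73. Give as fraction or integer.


Compute 24% of 73
Convert percentage: 24% = 24/100
Multiply: 73 * 24/100
= 1752/100
= 438/25

438/25


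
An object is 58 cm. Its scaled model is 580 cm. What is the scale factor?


Original length = 58 cm
Scaled length = 580 cm
Scale factor = 580 / 58
= 10

10


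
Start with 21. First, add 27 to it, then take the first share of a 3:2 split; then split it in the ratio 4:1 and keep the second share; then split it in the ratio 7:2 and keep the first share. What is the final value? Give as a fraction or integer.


Start with 21.
Step 1: Add 27: 21+27=48; split 3:2 first = 48*3/5 = 144/5
Step 2: Split 4:1, second share = 144/5 * 1/5 = 144/25
Step 3: Split 7:2, first share = 144/25 * 7/9 = 112/25
Final result = 112/25

112/25


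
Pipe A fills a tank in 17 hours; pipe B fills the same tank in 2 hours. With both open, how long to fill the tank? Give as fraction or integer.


Rate of A = 1/17 job per hour
Rate of B = 1/2 job per hour
Combined rate = 1/17 + 1/2
Find common denominator: (2 + 17)/(17*2) = 19/34
Combined rate = 19/34 job per hour
Time together = 1 / (19/34) = 34/19 hours

34/19


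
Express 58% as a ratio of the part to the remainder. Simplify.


Part = 58%, Remainder = 42%
Ratio = 58:42
GCD(58, 42) = 2
Simplify: 29:21 = 29:21

29:21


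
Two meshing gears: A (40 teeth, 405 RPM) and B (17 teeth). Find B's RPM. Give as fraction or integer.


Gear ratio: teeth_A * RPM_A = teeth_B * RPM_B
40 * 405 = 17 * RPM_B
16200 = 17 * RPM_B
RPM_B = 16200 / 17
RPM_B = 16200/17

16200/17


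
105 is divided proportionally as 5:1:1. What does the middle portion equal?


Ratio = 5:1:1
Total parts = 5 + 1 + 1 = 7
Value per part = 105 / 7 = 15
First share = 5 * 15 = 75
Middle share = 1 * 15 = 15
Third share = 1 * 15 = 15

15


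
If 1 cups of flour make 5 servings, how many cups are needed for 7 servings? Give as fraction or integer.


Original: 1 cups for 5 servings
Target servings = 7
Scaling factor = 7/5
New amount = 1 * 7/5
= 7/5
= 7/5 cups

7/5


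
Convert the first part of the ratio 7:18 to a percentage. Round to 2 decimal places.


Total parts = 7 + 18 = 25
First part fraction = 7/25
Percentage = (7/25) * 100
= 0.28 * 100
= 28.00%

28.00


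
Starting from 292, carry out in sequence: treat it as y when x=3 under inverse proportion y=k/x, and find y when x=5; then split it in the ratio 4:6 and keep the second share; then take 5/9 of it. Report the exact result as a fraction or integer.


Start with 292.
Step 1: Inverse prop: k = (292)*3; new y = k/5 = 292*3/5 = 876/5
Step 2: Split 4:6, second share = 876/5 * 6/10 = 2628/25
Step 3: Take 5/9: 2628/25 * 5/9 = 292/5
Final result = 292/5

292/5


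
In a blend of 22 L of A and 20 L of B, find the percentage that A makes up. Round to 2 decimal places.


Volume of A = 22 L
Volume of B = 20 L
Total volume = 22 + 20 = 42 L
Percentage of A = (22/42) * 100
= 52.38%

52.38


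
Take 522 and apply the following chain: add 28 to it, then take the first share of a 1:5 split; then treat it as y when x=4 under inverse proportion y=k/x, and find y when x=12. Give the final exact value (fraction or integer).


Start with 522.
Step 1: Add 28: 522+28=550; split 1:5 first = 550*1/6 = 275/3
Step 2: Inverse prop: k = (275/3)*4; new y = k/12 = 275/3*4/12 = 275/9
Final result = 275/9

275/9


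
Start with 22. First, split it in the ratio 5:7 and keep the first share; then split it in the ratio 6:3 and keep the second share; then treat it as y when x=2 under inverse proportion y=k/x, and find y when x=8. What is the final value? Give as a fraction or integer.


Start with 22.
Step 1: Split 5:7, first share = 22 * 5/12 = 55/6
Step 2: Split 6:3, second share = 55/6 * 3/9 = 55/18
Step 3: Inverse prop: k = (55/18)*2; new y = k/8 = 55/18*2/8 = 55/72
Final result = 55/72

55/72


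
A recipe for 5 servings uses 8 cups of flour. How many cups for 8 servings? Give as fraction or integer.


Original: 8 cups for 5 servings
Target servings = 8
Scaling factor = 8/5
New amount = 8 * 8/5
= 64/5
= 64/5 cups

64/5


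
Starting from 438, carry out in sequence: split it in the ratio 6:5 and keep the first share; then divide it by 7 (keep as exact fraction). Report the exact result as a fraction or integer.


Start with 438.
Step 1: Split 6:5, first share = 438 * 6/11 = 2628/11
Step 2: Divide by 7: 2628/11 / 7 = 2628/77
Final result = 2628/77

2628/77


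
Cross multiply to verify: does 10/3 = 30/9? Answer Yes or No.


Cross multiply to check 10/3 = 30/9
Left cross product: 10 * 9 = 90
Right cross product: 3 * 30 = 90
90 = 90
Equal, so proportions match => Yes

Yes


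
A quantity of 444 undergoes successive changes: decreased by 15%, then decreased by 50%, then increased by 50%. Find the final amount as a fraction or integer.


Start: 444
Step 1: decrease by 15% => multiply by 85/100
  444 * 85/100 = 1887/5
Step 2: decrease by 50% => multiply by 50/100
  1887/5 * 50/100 = 1887/10
Step 3: increase by 50% => multiply by 150/100
  1887/10 * 150/100 = 5661/20
Final value = 5661/20

5661/20


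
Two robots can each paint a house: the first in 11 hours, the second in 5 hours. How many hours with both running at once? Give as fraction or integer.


Rate of A = 1/11 job per hour
Rate of B = 1/5 job per hour
Combined rate = 1/11 + 1/5
Find common denominator: (5 + 11)/(11*5) = 16/55
Combined rate = 16/55 job per hour
Time together = 1 / (16/55) = 55/16 hours

55/16


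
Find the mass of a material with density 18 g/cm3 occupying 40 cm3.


Using mass = density * volume
Density = 18 g/cm3
Volume = 40 cm3
Mass = 18 * 40
= 720 g

720


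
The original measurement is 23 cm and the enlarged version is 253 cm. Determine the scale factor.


Original length = 23 cm
Scaled length = 253 cm
Scale factor = 253 / 23
= 11

11


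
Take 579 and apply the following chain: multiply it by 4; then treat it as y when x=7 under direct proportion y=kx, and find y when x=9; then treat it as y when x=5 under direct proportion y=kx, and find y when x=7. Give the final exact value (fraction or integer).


Start with 579.
Step 1: Multiply by 4: 579 * 4 = 2316
Step 2: Direct prop: k = (2316)/7; new y = k*9 = 2316*9/7 = 20844/7
Step 3: Direct prop: k = (20844/7)/5; new y = k*7 = 20844/7*7/5 = 20844/5
Final result = 20844/5

20844/5


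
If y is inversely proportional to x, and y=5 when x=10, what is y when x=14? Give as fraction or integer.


Inverse proportion: y = k/x
Find k: k = 10 * 5 = 50
Compute y at x=14: y = 50/14
y = 25/7

25/7


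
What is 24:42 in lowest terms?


Find GCD(24, 42)
GCD = 6
Divide both by 6: 24/6 = 4, 42/6 = 7
Simplified ratio = 4:7

4:7


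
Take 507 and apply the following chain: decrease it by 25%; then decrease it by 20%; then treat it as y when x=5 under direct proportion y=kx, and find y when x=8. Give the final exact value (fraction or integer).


Start with 507.
Step 1: Decrease by 25%: 507 * 75/100 = 1521/4
Step 2: Decrease by 20%: 1521/4 * 80/100 = 1521/5
Step 3: Direct prop: k = (1521/5)/5; new y = k*8 = 1521/5*8/5 = 12168/25
Final result = 12168/25

12168/25


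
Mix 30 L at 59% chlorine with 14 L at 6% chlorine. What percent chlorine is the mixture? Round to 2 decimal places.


Solute in mixture 1 = 59% of 30 L = 30*59/100 = 177/10 L
Solute in mixture 2 = 6% of 14 L = 14*6/100 = 21/25 L
Total solute = 177/10 + 21/25 = 927/50 L
Total volume = 30 + 14 = 44 L
Final concentration = 927/50/44 * 100 = 42.14%

42.14


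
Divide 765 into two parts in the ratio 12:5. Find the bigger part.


Total parts = 12 + 5 = 17
Value per part = 765 / 17 = 45
First share = 12 * 45 = 540
Second share = 5 * 45 = 225
Larger share = 540

540


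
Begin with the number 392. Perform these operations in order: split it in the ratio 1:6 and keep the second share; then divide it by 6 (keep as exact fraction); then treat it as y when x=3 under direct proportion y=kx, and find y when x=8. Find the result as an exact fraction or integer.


Start with 392.
Step 1: Split 1:6, second share = 392 * 6/7 = 336
Step 2: Divide by 6: 336 / 6 = 56
Step 3: Direct prop: k = (56)/3; new y = k*8 = 56*8/3 = 448/3
Final result = 448/3

448/3


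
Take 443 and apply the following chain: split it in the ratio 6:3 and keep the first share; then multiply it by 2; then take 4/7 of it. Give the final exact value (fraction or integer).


Start with 443.
Step 1: Split 6:3, first share = 443 * 6/9 = 886/3
Step 2: Multiply by 2: 886/3 * 2 = 1772/3
Step 3: Take 4/7: 1772/3 * 4/7 = 7088/21
Final result = 7088/21

7088/21


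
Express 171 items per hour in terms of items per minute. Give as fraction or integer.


Converting from per hour to per minute
Rate = 171 items per hour
Divide by 60: 171/60
= 57/20 items per minute

57/20


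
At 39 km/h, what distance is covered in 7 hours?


Using distance = speed * time
Speed = 39 km/h
Time = 7 hours
Distance = 39 * 7
= 273 km

273


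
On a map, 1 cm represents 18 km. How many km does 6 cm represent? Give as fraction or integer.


Map scale: 1 cm = 18 km
Measured distance on map = 6 cm
Set up proportion: 6 * 18 / 1
= 108 / 1
= 108 km

108


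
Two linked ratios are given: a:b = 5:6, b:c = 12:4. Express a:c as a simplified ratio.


Given a:b = 5:6 and b:c = 12:4
Make b consistent. Multiply first ratio by 12: a:b = 60:72
Multiply second ratio by 6: b:c = 72:24
Now b = 72 in both, so a:b:c = 60:72:24
Therefore a:c = 60:24
Simplify by GCD: a:c = 5:2

5:2


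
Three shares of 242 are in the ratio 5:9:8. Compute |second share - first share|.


Total parts = 5 + 9 + 8 = 22
Value per part = 242 / 22 = 11
Shares: 5*11=55, 9*11=99, 8*11=88
Second share = 99, first share = 55
Difference = |99 - 55| = 44

44


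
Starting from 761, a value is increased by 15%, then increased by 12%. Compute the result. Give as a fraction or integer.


Start: 761
Step 1: increase by 15% => multiply by 115/100
  761 * 115/100 = 17503/20
Step 2: increase by 12% => multiply by 112/100
  17503/20 * 112/100 = 122521/125
Final value = 122521/125

122521/125


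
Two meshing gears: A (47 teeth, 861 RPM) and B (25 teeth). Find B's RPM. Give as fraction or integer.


Gear ratio: teeth_A * RPM_A = teeth_B * RPM_B
47 * 861 = 25 * RPM_B
40467 = 25 * RPM_B
RPM_B = 40467 / 25
RPM_B = 40467/25

40467/25


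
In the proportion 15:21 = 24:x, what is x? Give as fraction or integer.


Setting up: 15/21 = 24/x
Cross multiply: 15 * x = 21 * 24
15x = 504
x = 504/15
x = 168/5

168/5


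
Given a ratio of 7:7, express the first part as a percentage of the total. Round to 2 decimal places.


Total parts = 7 + 7 = 14
First part fraction = 7/14
Percentage = (7/14) * 100
= 0.5 * 100
= 50.00%

50.00


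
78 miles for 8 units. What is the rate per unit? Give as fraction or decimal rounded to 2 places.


Total miles = 78
Number of units = 8
Unit rate = 78 / 8
= 9.75 miles per unit

9.75


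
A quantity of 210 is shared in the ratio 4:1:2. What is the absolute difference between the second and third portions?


Total parts = 4 + 1 + 2 = 7
Value per part = 210 / 7 = 30
Shares: 4*30=120, 1*30=30, 2*30=60
Second share = 30, third share = 60
Difference = |30 - 60| = 30

30


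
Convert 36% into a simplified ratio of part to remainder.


Part = 36%, Remainder = 64%
Ratio = 36:64
GCD(36, 64) = 4
Simplify: 9:16 = 9:16

9:16


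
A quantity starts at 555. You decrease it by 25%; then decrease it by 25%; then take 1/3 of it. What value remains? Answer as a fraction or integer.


Start with 555.
Step 1: Decrease by 25%: 555 * 75/100 = 1665/4
Step 2: Decrease by 25%: 1665/4 * 75/100 = 4995/16
Step 3: Take 1/3: 4995/16 * 1/3 = 1665/16
Final result = 1665/16

1665/16


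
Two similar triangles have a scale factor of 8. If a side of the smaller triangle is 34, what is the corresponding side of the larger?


Similar triangles have proportional sides
Scale factor = 8
Smaller side = 34
Corresponding larger side = 34 * 8
= 272

272


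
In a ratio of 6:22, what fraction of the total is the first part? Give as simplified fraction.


Total parts = 6 + 22 = 28
First part fraction = 6/28
Simplify: 6/28 = 3/14

3/14


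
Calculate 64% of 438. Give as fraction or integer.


Compute 64% of 438
Convert percentage: 64% = 64/100
Multiply: 438 * 64/100
= 28032/100
= 7008/25

7008/25


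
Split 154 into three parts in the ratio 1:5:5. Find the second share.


Ratio = 1:5:5
Total parts = 1 + 5 + 5 = 11
Value per part = 154 / 11 = 14
First share = 1 * 14 = 14
Middle share = 5 * 14 = 70
Third share = 5 * 14 = 70

70


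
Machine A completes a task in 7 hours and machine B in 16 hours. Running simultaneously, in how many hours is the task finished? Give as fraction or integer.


Rate of A = 1/7 job per hour
Rate of B = 1/16 job per hour
Combined rate = 1/7 + 1/16
Find common denominator: (16 + 7)/(7*16) = 23/112
Combined rate = 23/112 job per hour
Time together = 1 / (23/112) = 112/23 hours

112/23


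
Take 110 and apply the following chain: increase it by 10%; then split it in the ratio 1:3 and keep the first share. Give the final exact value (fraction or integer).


Start with 110.
Step 1: Increase by 10%: 110 * 110/100 = 121
Step 2: Split 1:3, first share = 121 * 1/4 = 121/4
Final result = 121/4

121/4


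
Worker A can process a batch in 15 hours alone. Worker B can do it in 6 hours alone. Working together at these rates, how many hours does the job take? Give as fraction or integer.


Rate of A = 1/15 job per hour
Rate of B = 1/6 job per hour
Combined rate = 1/15 + 1/6
Find common denominator: (6 + 15)/(15*6) = 21/90
Combined rate = 7/30 job per hour
Time together = 1 / (7/30) = 30/7 hours

30/7


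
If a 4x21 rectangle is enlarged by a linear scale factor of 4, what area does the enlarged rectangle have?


Original dimensions: 4 x 21
Enlargement factor = 4
New width = 4 * 4 = 16
New height = 21 * 4 = 84
New area = 16 * 84 = 1344

1344


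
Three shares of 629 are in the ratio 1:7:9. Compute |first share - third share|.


Total parts = 1 + 7 + 9 = 17
Value per part = 629 / 17 = 37
Shares: 1*37=37, 7*37=259, 9*37=333
First share = 37, third share = 333
Difference = |37 - 333| = 296

296


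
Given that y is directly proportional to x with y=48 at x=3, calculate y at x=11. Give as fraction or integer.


Direct proportion: y = kx
Find k: k = 48/3 = 16
Compute y at x=11: y = 16 * 11
y = 176

176


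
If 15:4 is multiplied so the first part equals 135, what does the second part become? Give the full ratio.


Original ratio: 15:4
First term target: 135
Scale factor = 135 / 15 = 9
Multiply second term: 4 * 9 = 36
Equivalent ratio = 135:36

135:36


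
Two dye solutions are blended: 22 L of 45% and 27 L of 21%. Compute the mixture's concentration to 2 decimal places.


Solute in mixture 1 = 45% of 22 L = 22*45/100 = 99/10 L
Solute in mixture 2 = 21% of 27 L = 27*21/100 = 567/100 L
Total solute = 99/10 + 567/100 = 1557/100 L
Total volume = 22 + 27 = 49 L
Final concentration = 1557/100/49 * 100 = 31.78%

31.78


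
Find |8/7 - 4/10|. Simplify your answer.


Simplify: 8/7 = 8/7 and 4/10 = 2/5
Find common denominator: LCD = 35
Convert: 40/35 and 14/35
Difference = |40 - 14|/35 = 26/35
Simplified = 26/35

26/35


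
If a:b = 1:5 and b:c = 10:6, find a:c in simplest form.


Given a:b = 1:5 and b:c = 10:6
Make b consistent. Multiply first ratio by 10: a:b = 10:50
Multiply second ratio by 5: b:c = 50:30
Now b = 50 in both, so a:b:c = 10:50:30
Therefore a:c = 10:30
Simplify by GCD: a:c = 1:3

1:3


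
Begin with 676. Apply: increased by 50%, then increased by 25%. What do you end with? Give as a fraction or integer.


Start: 676
Step 1: increase by 50% => multiply by 150/100
  676 * 150/100 = 1014
Step 2: increase by 25% => multiply by 125/100
  1014 * 125/100 = 2535/2
Final value = 2535/2

2535/2


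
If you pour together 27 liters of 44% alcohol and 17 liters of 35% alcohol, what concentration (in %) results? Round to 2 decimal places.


Solute in mixture 1 = 44% of 27 L = 27*44/100 = 297/25 L
Solute in mixture 2 = 35% of 17 L = 17*35/100 = 119/20 L
Total solute = 297/25 + 119/20 = 1783/100 L
Total volume = 27 + 17 = 44 L
Final concentration = 1783/100/44 * 100 = 40.52%

40.52


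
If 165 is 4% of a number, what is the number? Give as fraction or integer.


Given: 165 is 4% of the whole
Set up: 165 = 4/100 * whole
whole = 165 * 100 / 4
whole = 16500 / 4
whole = 4125

4125


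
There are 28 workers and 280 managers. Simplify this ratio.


Find GCD(28, 280)
GCD = 28
Divide both by 28: 28/28 = 1, 280/28 = 10
Simplified ratio = 1:10

1:10


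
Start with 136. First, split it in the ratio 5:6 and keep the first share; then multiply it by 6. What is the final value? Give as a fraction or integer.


Start with 136.
Step 1: Split 5:6, first share = 136 * 5/11 = 680/11
Step 2: Multiply by 6: 680/11 * 6 = 4080/11
Final result = 4080/11

4080/11


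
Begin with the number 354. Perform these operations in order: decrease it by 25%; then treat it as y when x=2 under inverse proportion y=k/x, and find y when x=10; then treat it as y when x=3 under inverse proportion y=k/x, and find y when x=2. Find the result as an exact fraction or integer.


Start with 354.
Step 1: Decrease by 25%: 354 * 75/100 = 531/2
Step 2: Inverse prop: k = (531/2)*2; new y = k/10 = 531/2*2/10 = 531/10
Step 3: Inverse prop: k = (531/10)*3; new y = k/2 = 531/10*3/2 = 1593/20
Final result = 1593/20

1593/20
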